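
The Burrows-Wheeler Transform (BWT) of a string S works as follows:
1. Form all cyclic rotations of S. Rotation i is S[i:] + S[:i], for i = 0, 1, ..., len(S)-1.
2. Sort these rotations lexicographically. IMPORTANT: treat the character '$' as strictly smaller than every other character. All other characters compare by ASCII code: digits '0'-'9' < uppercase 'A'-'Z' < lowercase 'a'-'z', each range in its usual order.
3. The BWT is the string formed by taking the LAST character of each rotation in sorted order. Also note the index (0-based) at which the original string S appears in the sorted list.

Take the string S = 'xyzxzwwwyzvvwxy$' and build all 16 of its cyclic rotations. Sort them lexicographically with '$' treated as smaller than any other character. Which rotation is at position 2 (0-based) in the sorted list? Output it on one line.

All 16 rotations (rotation i = S[i:]+S[:i]):
  rot[0] = xyzxzwwwyzvvwxy$
  rot[1] = yzxzwwwyzvvwxy$x
  rot[2] = zxzwwwyzvvwxy$xy
  rot[3] = xzwwwyzvvwxy$xyz
  rot[4] = zwwwyzvvwxy$xyzx
  rot[5] = wwwyzvvwxy$xyzxz
  rot[6] = wwyzvvwxy$xyzxzw
  rot[7] = wyzvvwxy$xyzxzww
  rot[8] = yzvvwxy$xyzxzwww
  rot[9] = zvvwxy$xyzxzwwwy
  rot[10] = vvwxy$xyzxzwwwyz
  rot[11] = vwxy$xyzxzwwwyzv
  rot[12] = wxy$xyzxzwwwyzvv
  rot[13] = xy$xyzxzwwwyzvvw
  rot[14] = y$xyzxzwwwyzvvwx
  rot[15] = $xyzxzwwwyzvvwxy
Sorted (with $ < everything):
  sorted[0] = $xyzxzwwwyzvvwxy
  sorted[1] = vvwxy$xyzxzwwwyz
  sorted[2] = vwxy$xyzxzwwwyzv
  sorted[3] = wwwyzvvwxy$xyzxz
  sorted[4] = wwyzvvwxy$xyzxzw
  sorted[5] = wxy$xyzxzwwwyzvv
  sorted[6] = wyzvvwxy$xyzxzww
  sorted[7] = xy$xyzxzwwwyzvvw
  sorted[8] = xyzxzwwwyzvvwxy$
  sorted[9] = xzwwwyzvvwxy$xyz
  sorted[10] = y$xyzxzwwwyzvvwx
  sorted[11] = yzvvwxy$xyzxzwww
  sorted[12] = yzxzwwwyzvvwxy$x
  sorted[13] = zvvwxy$xyzxzwwwy
  sorted[14] = zwwwyzvvwxy$xyzx
  sorted[15] = zxzwwwyzvvwxy$xy
sorted[2] = vwxy$xyzxzwwwyzv

Answer: vwxy$xyzxzwwwyzv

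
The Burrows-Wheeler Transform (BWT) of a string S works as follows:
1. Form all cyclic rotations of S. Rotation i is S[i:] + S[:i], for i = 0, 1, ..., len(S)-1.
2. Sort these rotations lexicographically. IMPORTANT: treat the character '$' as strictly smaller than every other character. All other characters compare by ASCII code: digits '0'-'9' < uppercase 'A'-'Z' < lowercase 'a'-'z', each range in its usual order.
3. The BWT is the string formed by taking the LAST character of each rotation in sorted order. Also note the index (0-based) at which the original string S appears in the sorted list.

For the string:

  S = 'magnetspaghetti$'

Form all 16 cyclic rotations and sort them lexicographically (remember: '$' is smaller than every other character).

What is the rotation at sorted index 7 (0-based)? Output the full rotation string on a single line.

Answer: hetti$magnetspag

Derivation:
All 16 rotations (rotation i = S[i:]+S[:i]):
  rot[0] = magnetspaghetti$
  rot[1] = agnetspaghetti$m
  rot[2] = gnetspaghetti$ma
  rot[3] = netspaghetti$mag
  rot[4] = etspaghetti$magn
  rot[5] = tspaghetti$magne
  rot[6] = spaghetti$magnet
  rot[7] = paghetti$magnets
  rot[8] = aghetti$magnetsp
  rot[9] = ghetti$magnetspa
  rot[10] = hetti$magnetspag
  rot[11] = etti$magnetspagh
  rot[12] = tti$magnetspaghe
  rot[13] = ti$magnetspaghet
  rot[14] = i$magnetspaghett
  rot[15] = $magnetspaghetti
Sorted (with $ < everything):
  sorted[0] = $magnetspaghetti
  sorted[1] = aghetti$magnetsp
  sorted[2] = agnetspaghetti$m
  sorted[3] = etspaghetti$magn
  sorted[4] = etti$magnetspagh
  sorted[5] = ghetti$magnetspa
  sorted[6] = gnetspaghetti$ma
  sorted[7] = hetti$magnetspag
  sorted[8] = i$magnetspaghett
  sorted[9] = magnetspaghetti$
  sorted[10] = netspaghetti$mag
  sorted[11] = paghetti$magnets
  sorted[12] = spaghetti$magnet
  sorted[13] = ti$magnetspaghet
  sorted[14] = tspaghetti$magne
  sorted[15] = tti$magnetspaghe
sorted[7] = hetti$magnetspag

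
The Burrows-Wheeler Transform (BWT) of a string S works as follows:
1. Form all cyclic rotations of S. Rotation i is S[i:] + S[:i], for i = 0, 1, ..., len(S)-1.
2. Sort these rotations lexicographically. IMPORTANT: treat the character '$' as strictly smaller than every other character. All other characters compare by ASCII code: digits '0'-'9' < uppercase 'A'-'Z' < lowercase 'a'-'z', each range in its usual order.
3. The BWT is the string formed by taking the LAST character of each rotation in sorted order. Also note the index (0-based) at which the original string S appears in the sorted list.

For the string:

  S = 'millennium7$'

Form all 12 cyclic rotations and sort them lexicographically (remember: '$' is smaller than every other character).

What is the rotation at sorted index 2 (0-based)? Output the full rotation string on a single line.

Answer: ennium7$mill

Derivation:
All 12 rotations (rotation i = S[i:]+S[:i]):
  rot[0] = millennium7$
  rot[1] = illennium7$m
  rot[2] = llennium7$mi
  rot[3] = lennium7$mil
  rot[4] = ennium7$mill
  rot[5] = nnium7$mille
  rot[6] = nium7$millen
  rot[7] = ium7$millenn
  rot[8] = um7$millenni
  rot[9] = m7$millenniu
  rot[10] = 7$millennium
  rot[11] = $millennium7
Sorted (with $ < everything):
  sorted[0] = $millennium7
  sorted[1] = 7$millennium
  sorted[2] = ennium7$mill
  sorted[3] = illennium7$m
  sorted[4] = ium7$millenn
  sorted[5] = lennium7$mil
  sorted[6] = llennium7$mi
  sorted[7] = m7$millenniu
  sorted[8] = millennium7$
  sorted[9] = nium7$millen
  sorted[10] = nnium7$mille
  sorted[11] = um7$millenni
sorted[2] = ennium7$mill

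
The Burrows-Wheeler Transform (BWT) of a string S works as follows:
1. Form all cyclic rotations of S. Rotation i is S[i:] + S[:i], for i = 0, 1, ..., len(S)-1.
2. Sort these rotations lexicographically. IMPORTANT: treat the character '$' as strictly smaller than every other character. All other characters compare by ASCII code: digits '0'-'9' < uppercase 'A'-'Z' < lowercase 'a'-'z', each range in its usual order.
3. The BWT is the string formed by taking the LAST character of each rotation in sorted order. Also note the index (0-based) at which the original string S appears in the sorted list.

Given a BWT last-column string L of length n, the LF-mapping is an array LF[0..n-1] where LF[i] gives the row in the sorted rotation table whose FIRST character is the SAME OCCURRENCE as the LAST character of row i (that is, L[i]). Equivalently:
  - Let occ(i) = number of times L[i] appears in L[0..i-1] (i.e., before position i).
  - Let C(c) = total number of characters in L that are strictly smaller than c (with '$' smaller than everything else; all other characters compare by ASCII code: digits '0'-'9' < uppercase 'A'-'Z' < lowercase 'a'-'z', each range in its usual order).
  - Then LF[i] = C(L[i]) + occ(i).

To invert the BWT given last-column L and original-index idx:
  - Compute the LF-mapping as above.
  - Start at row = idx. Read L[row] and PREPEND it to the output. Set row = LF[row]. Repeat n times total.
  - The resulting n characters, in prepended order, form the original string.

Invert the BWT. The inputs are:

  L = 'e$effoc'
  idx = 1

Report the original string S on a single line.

Answer: coffee$

Derivation:
LF mapping: 2 0 3 4 5 6 1
Walk LF starting at row 1, prepending L[row]:
  step 1: row=1, L[1]='$', prepend. Next row=LF[1]=0
  step 2: row=0, L[0]='e', prepend. Next row=LF[0]=2
  step 3: row=2, L[2]='e', prepend. Next row=LF[2]=3
  step 4: row=3, L[3]='f', prepend. Next row=LF[3]=4
  step 5: row=4, L[4]='f', prepend. Next row=LF[4]=5
  step 6: row=5, L[5]='o', prepend. Next row=LF[5]=6
  step 7: row=6, L[6]='c', prepend. Next row=LF[6]=1
Reversed output: coffee$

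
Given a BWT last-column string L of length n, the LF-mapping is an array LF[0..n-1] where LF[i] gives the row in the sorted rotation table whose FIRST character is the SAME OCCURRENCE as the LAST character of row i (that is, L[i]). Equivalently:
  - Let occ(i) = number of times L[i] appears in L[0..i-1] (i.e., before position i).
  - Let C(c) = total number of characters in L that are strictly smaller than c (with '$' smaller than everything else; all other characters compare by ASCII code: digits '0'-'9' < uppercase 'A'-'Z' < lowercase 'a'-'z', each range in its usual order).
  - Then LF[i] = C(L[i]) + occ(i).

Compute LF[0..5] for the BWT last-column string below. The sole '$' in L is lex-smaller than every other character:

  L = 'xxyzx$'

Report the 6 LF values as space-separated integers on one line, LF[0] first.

Char counts: '$':1, 'x':3, 'y':1, 'z':1
C (first-col start): C('$')=0, C('x')=1, C('y')=4, C('z')=5
L[0]='x': occ=0, LF[0]=C('x')+0=1+0=1
L[1]='x': occ=1, LF[1]=C('x')+1=1+1=2
L[2]='y': occ=0, LF[2]=C('y')+0=4+0=4
L[3]='z': occ=0, LF[3]=C('z')+0=5+0=5
L[4]='x': occ=2, LF[4]=C('x')+2=1+2=3
L[5]='$': occ=0, LF[5]=C('$')+0=0+0=0

Answer: 1 2 4 5 3 0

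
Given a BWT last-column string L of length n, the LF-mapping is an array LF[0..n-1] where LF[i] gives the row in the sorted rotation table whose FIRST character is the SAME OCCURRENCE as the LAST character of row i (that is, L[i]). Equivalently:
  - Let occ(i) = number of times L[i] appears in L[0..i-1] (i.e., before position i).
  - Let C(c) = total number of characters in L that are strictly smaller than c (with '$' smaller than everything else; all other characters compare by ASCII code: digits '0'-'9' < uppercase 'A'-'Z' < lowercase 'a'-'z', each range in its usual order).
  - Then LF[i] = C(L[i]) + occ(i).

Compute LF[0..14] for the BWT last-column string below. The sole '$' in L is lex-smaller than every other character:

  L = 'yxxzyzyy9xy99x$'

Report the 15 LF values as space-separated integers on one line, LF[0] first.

Answer: 8 4 5 13 9 14 10 11 1 6 12 2 3 7 0

Derivation:
Char counts: '$':1, '9':3, 'x':4, 'y':5, 'z':2
C (first-col start): C('$')=0, C('9')=1, C('x')=4, C('y')=8, C('z')=13
L[0]='y': occ=0, LF[0]=C('y')+0=8+0=8
L[1]='x': occ=0, LF[1]=C('x')+0=4+0=4
L[2]='x': occ=1, LF[2]=C('x')+1=4+1=5
L[3]='z': occ=0, LF[3]=C('z')+0=13+0=13
L[4]='y': occ=1, LF[4]=C('y')+1=8+1=9
L[5]='z': occ=1, LF[5]=C('z')+1=13+1=14
L[6]='y': occ=2, LF[6]=C('y')+2=8+2=10
L[7]='y': occ=3, LF[7]=C('y')+3=8+3=11
L[8]='9': occ=0, LF[8]=C('9')+0=1+0=1
L[9]='x': occ=2, LF[9]=C('x')+2=4+2=6
L[10]='y': occ=4, LF[10]=C('y')+4=8+4=12
L[11]='9': occ=1, LF[11]=C('9')+1=1+1=2
L[12]='9': occ=2, LF[12]=C('9')+2=1+2=3
L[13]='x': occ=3, LF[13]=C('x')+3=4+3=7
L[14]='$': occ=0, LF[14]=C('$')+0=0+0=0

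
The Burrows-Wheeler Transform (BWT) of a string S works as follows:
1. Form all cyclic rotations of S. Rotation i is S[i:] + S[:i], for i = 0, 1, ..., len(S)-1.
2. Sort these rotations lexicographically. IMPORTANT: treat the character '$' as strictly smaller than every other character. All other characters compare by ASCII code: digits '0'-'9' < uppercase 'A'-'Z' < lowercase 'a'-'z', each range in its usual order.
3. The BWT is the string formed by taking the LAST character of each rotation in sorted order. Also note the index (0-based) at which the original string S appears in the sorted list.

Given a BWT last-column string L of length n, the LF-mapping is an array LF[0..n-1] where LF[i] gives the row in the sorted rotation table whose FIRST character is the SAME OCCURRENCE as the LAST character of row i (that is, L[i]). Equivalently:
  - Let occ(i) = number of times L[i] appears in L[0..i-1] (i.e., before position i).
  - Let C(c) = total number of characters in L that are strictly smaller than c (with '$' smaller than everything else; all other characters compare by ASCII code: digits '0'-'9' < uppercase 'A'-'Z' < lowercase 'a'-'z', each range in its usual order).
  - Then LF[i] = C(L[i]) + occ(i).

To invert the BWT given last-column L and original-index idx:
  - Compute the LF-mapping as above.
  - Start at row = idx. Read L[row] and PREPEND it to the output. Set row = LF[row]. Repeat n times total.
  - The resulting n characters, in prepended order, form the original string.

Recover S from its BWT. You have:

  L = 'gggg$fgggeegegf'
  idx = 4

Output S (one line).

LF mapping: 6 7 8 9 0 4 10 11 12 1 2 13 3 14 5
Walk LF starting at row 4, prepending L[row]:
  step 1: row=4, L[4]='$', prepend. Next row=LF[4]=0
  step 2: row=0, L[0]='g', prepend. Next row=LF[0]=6
  step 3: row=6, L[6]='g', prepend. Next row=LF[6]=10
  step 4: row=10, L[10]='e', prepend. Next row=LF[10]=2
  step 5: row=2, L[2]='g', prepend. Next row=LF[2]=8
  step 6: row=8, L[8]='g', prepend. Next row=LF[8]=12
  step 7: row=12, L[12]='e', prepend. Next row=LF[12]=3
  step 8: row=3, L[3]='g', prepend. Next row=LF[3]=9
  step 9: row=9, L[9]='e', prepend. Next row=LF[9]=1
  step 10: row=1, L[1]='g', prepend. Next row=LF[1]=7
  step 11: row=7, L[7]='g', prepend. Next row=LF[7]=11
  step 12: row=11, L[11]='g', prepend. Next row=LF[11]=13
  step 13: row=13, L[13]='g', prepend. Next row=LF[13]=14
  step 14: row=14, L[14]='f', prepend. Next row=LF[14]=5
  step 15: row=5, L[5]='f', prepend. Next row=LF[5]=4
Reversed output: ffggggegeggegg$

Answer: ffggggegeggegg$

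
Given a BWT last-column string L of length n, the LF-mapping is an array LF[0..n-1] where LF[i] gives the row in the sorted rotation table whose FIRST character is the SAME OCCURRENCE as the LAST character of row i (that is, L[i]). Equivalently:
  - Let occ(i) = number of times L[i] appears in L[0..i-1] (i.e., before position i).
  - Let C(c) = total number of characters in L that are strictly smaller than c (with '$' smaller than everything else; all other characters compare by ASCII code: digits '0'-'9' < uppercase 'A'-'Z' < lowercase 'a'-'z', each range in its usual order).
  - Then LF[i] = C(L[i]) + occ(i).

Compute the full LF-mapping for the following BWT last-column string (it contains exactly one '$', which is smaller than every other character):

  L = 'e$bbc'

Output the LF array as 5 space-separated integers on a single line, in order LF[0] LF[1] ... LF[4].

Char counts: '$':1, 'b':2, 'c':1, 'e':1
C (first-col start): C('$')=0, C('b')=1, C('c')=3, C('e')=4
L[0]='e': occ=0, LF[0]=C('e')+0=4+0=4
L[1]='$': occ=0, LF[1]=C('$')+0=0+0=0
L[2]='b': occ=0, LF[2]=C('b')+0=1+0=1
L[3]='b': occ=1, LF[3]=C('b')+1=1+1=2
L[4]='c': occ=0, LF[4]=C('c')+0=3+0=3

Answer: 4 0 1 2 3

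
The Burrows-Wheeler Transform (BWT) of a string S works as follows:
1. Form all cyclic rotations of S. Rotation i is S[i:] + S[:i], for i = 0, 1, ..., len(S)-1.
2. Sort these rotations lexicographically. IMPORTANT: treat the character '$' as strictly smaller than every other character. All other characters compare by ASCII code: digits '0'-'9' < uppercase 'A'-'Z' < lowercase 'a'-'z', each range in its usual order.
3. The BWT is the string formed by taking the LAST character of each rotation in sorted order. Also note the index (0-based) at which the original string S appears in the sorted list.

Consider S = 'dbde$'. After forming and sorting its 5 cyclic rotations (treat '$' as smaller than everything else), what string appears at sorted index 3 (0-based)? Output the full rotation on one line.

Answer: de$db

Derivation:
All 5 rotations (rotation i = S[i:]+S[:i]):
  rot[0] = dbde$
  rot[1] = bde$d
  rot[2] = de$db
  rot[3] = e$dbd
  rot[4] = $dbde
Sorted (with $ < everything):
  sorted[0] = $dbde
  sorted[1] = bde$d
  sorted[2] = dbde$
  sorted[3] = de$db
  sorted[4] = e$dbd
sorted[3] = de$db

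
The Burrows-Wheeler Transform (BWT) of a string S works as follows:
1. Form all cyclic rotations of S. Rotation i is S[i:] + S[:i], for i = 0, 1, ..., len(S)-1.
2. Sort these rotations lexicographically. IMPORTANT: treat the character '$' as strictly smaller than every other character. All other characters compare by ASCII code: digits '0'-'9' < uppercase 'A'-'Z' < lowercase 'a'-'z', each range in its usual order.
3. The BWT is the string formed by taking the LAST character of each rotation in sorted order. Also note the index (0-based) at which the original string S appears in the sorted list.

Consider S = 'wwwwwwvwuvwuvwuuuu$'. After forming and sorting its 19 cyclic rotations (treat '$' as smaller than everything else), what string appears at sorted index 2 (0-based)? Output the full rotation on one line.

Answer: uu$wwwwwwvwuvwuvwuu

Derivation:
All 19 rotations (rotation i = S[i:]+S[:i]):
  rot[0] = wwwwwwvwuvwuvwuuuu$
  rot[1] = wwwwwvwuvwuvwuuuu$w
  rot[2] = wwwwvwuvwuvwuuuu$ww
  rot[3] = wwwvwuvwuvwuuuu$www
  rot[4] = wwvwuvwuvwuuuu$wwww
  rot[5] = wvwuvwuvwuuuu$wwwww
  rot[6] = vwuvwuvwuuuu$wwwwww
  rot[7] = wuvwuvwuuuu$wwwwwwv
  rot[8] = uvwuvwuuuu$wwwwwwvw
  rot[9] = vwuvwuuuu$wwwwwwvwu
  rot[10] = wuvwuuuu$wwwwwwvwuv
  rot[11] = uvwuuuu$wwwwwwvwuvw
  rot[12] = vwuuuu$wwwwwwvwuvwu
  rot[13] = wuuuu$wwwwwwvwuvwuv
  rot[14] = uuuu$wwwwwwvwuvwuvw
  rot[15] = uuu$wwwwwwvwuvwuvwu
  rot[16] = uu$wwwwwwvwuvwuvwuu
  rot[17] = u$wwwwwwvwuvwuvwuuu
  rot[18] = $wwwwwwvwuvwuvwuuuu
Sorted (with $ < everything):
  sorted[0] = $wwwwwwvwuvwuvwuuuu
  sorted[1] = u$wwwwwwvwuvwuvwuuu
  sorted[2] = uu$wwwwwwvwuvwuvwuu
  sorted[3] = uuu$wwwwwwvwuvwuvwu
  sorted[4] = uuuu$wwwwwwvwuvwuvw
  sorted[5] = uvwuuuu$wwwwwwvwuvw
  sorted[6] = uvwuvwuuuu$wwwwwwvw
  sorted[7] = vwuuuu$wwwwwwvwuvwu
  sorted[8] = vwuvwuuuu$wwwwwwvwu
  sorted[9] = vwuvwuvwuuuu$wwwwww
  sorted[10] = wuuuu$wwwwwwvwuvwuv
  sorted[11] = wuvwuuuu$wwwwwwvwuv
  sorted[12] = wuvwuvwuuuu$wwwwwwv
  sorted[13] = wvwuvwuvwuuuu$wwwww
  sorted[14] = wwvwuvwuvwuuuu$wwww
  sorted[15] = wwwvwuvwuvwuuuu$www
  sorted[16] = wwwwvwuvwuvwuuuu$ww
  sorted[17] = wwwwwvwuvwuvwuuuu$w
  sorted[18] = wwwwwwvwuvwuvwuuuu$
sorted[2] = uu$wwwwwwvwuvwuvwuu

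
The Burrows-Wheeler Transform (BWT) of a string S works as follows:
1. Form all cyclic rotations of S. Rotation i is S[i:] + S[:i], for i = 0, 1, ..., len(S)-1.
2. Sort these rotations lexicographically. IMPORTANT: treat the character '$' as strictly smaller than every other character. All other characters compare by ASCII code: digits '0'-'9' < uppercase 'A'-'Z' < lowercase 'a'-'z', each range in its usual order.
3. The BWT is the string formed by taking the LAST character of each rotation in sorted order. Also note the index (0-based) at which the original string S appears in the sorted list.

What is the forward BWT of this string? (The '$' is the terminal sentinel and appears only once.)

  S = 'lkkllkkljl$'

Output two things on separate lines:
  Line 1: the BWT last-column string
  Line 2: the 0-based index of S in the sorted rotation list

Answer: llllkkjkl$k
9

Derivation:
All 11 rotations (rotation i = S[i:]+S[:i]):
  rot[0] = lkkllkkljl$
  rot[1] = kkllkkljl$l
  rot[2] = kllkkljl$lk
  rot[3] = llkkljl$lkk
  rot[4] = lkkljl$lkkl
  rot[5] = kkljl$lkkll
  rot[6] = kljl$lkkllk
  rot[7] = ljl$lkkllkk
  rot[8] = jl$lkkllkkl
  rot[9] = l$lkkllkklj
  rot[10] = $lkkllkkljl
Sorted (with $ < everything):
  sorted[0] = $lkkllkkljl  (last char: 'l')
  sorted[1] = jl$lkkllkkl  (last char: 'l')
  sorted[2] = kkljl$lkkll  (last char: 'l')
  sorted[3] = kkllkkljl$l  (last char: 'l')
  sorted[4] = kljl$lkkllk  (last char: 'k')
  sorted[5] = kllkkljl$lk  (last char: 'k')
  sorted[6] = l$lkkllkklj  (last char: 'j')
  sorted[7] = ljl$lkkllkk  (last char: 'k')
  sorted[8] = lkkljl$lkkl  (last char: 'l')
  sorted[9] = lkkllkkljl$  (last char: '$')
  sorted[10] = llkkljl$lkk  (last char: 'k')
Last column: llllkkjkl$k
Original string S is at sorted index 9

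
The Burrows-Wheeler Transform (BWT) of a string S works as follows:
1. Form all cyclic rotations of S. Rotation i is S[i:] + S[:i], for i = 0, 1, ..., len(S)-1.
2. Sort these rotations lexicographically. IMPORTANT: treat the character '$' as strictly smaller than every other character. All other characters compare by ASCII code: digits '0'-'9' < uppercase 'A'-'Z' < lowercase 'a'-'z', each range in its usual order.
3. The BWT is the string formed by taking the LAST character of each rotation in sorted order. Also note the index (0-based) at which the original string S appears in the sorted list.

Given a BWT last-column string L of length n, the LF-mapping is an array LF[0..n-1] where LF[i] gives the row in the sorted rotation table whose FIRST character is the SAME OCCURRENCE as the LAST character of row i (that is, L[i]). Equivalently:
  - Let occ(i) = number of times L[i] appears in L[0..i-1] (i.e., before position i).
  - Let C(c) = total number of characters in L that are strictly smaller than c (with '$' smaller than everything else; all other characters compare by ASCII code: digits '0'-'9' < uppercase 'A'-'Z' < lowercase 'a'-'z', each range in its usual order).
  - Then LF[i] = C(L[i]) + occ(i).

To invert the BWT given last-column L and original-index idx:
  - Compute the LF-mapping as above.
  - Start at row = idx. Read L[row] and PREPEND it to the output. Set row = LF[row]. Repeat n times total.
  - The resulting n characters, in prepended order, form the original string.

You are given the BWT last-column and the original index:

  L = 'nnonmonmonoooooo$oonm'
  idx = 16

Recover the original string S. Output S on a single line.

LF mapping: 4 5 10 6 1 11 7 2 12 8 13 14 15 16 17 18 0 19 20 9 3
Walk LF starting at row 16, prepending L[row]:
  step 1: row=16, L[16]='$', prepend. Next row=LF[16]=0
  step 2: row=0, L[0]='n', prepend. Next row=LF[0]=4
  step 3: row=4, L[4]='m', prepend. Next row=LF[4]=1
  step 4: row=1, L[1]='n', prepend. Next row=LF[1]=5
  step 5: row=5, L[5]='o', prepend. Next row=LF[5]=11
  step 6: row=11, L[11]='o', prepend. Next row=LF[11]=14
  step 7: row=14, L[14]='o', prepend. Next row=LF[14]=17
  step 8: row=17, L[17]='o', prepend. Next row=LF[17]=19
  step 9: row=19, L[19]='n', prepend. Next row=LF[19]=9
  step 10: row=9, L[9]='n', prepend. Next row=LF[9]=8
  step 11: row=8, L[8]='o', prepend. Next row=LF[8]=12
  step 12: row=12, L[12]='o', prepend. Next row=LF[12]=15
  step 13: row=15, L[15]='o', prepend. Next row=LF[15]=18
  step 14: row=18, L[18]='o', prepend. Next row=LF[18]=20
  step 15: row=20, L[20]='m', prepend. Next row=LF[20]=3
  step 16: row=3, L[3]='n', prepend. Next row=LF[3]=6
  step 17: row=6, L[6]='n', prepend. Next row=LF[6]=7
  step 18: row=7, L[7]='m', prepend. Next row=LF[7]=2
  step 19: row=2, L[2]='o', prepend. Next row=LF[2]=10
  step 20: row=10, L[10]='o', prepend. Next row=LF[10]=13
  step 21: row=13, L[13]='o', prepend. Next row=LF[13]=16
Reversed output: ooomnnmoooonnoooonmn$

Answer: ooomnnmoooonnoooonmn$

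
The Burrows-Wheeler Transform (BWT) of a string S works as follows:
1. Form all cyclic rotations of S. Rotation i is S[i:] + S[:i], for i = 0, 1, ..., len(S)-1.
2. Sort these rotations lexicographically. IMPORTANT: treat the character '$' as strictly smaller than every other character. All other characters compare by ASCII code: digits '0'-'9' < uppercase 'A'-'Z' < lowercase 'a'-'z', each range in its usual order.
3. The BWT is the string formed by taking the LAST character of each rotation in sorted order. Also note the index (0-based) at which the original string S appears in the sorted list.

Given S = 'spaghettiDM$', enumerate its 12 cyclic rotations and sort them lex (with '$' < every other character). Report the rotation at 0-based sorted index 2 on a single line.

All 12 rotations (rotation i = S[i:]+S[:i]):
  rot[0] = spaghettiDM$
  rot[1] = paghettiDM$s
  rot[2] = aghettiDM$sp
  rot[3] = ghettiDM$spa
  rot[4] = hettiDM$spag
  rot[5] = ettiDM$spagh
  rot[6] = ttiDM$spaghe
  rot[7] = tiDM$spaghet
  rot[8] = iDM$spaghett
  rot[9] = DM$spaghetti
  rot[10] = M$spaghettiD
  rot[11] = $spaghettiDM
Sorted (with $ < everything):
  sorted[0] = $spaghettiDM
  sorted[1] = DM$spaghetti
  sorted[2] = M$spaghettiD
  sorted[3] = aghettiDM$sp
  sorted[4] = ettiDM$spagh
  sorted[5] = ghettiDM$spa
  sorted[6] = hettiDM$spag
  sorted[7] = iDM$spaghett
  sorted[8] = paghettiDM$s
  sorted[9] = spaghettiDM$
  sorted[10] = tiDM$spaghet
  sorted[11] = ttiDM$spaghe
sorted[2] = M$spaghettiD

Answer: M$spaghettiD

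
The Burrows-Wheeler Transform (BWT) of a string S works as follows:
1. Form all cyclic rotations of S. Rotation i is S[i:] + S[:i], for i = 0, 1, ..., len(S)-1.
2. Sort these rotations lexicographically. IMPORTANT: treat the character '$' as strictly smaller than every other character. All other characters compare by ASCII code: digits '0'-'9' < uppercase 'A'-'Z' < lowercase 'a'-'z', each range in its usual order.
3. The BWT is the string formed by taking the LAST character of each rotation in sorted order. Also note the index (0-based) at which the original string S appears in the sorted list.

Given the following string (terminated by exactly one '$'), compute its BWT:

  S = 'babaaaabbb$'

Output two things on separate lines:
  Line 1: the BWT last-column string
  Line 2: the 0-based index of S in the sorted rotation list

All 11 rotations (rotation i = S[i:]+S[:i]):
  rot[0] = babaaaabbb$
  rot[1] = abaaaabbb$b
  rot[2] = baaaabbb$ba
  rot[3] = aaaabbb$bab
  rot[4] = aaabbb$baba
  rot[5] = aabbb$babaa
  rot[6] = abbb$babaaa
  rot[7] = bbb$babaaaa
  rot[8] = bb$babaaaab
  rot[9] = b$babaaaabb
  rot[10] = $babaaaabbb
Sorted (with $ < everything):
  sorted[0] = $babaaaabbb  (last char: 'b')
  sorted[1] = aaaabbb$bab  (last char: 'b')
  sorted[2] = aaabbb$baba  (last char: 'a')
  sorted[3] = aabbb$babaa  (last char: 'a')
  sorted[4] = abaaaabbb$b  (last char: 'b')
  sorted[5] = abbb$babaaa  (last char: 'a')
  sorted[6] = b$babaaaabb  (last char: 'b')
  sorted[7] = baaaabbb$ba  (last char: 'a')
  sorted[8] = babaaaabbb$  (last char: '$')
  sorted[9] = bb$babaaaab  (last char: 'b')
  sorted[10] = bbb$babaaaa  (last char: 'a')
Last column: bbaababa$ba
Original string S is at sorted index 8

Answer: bbaababa$ba
8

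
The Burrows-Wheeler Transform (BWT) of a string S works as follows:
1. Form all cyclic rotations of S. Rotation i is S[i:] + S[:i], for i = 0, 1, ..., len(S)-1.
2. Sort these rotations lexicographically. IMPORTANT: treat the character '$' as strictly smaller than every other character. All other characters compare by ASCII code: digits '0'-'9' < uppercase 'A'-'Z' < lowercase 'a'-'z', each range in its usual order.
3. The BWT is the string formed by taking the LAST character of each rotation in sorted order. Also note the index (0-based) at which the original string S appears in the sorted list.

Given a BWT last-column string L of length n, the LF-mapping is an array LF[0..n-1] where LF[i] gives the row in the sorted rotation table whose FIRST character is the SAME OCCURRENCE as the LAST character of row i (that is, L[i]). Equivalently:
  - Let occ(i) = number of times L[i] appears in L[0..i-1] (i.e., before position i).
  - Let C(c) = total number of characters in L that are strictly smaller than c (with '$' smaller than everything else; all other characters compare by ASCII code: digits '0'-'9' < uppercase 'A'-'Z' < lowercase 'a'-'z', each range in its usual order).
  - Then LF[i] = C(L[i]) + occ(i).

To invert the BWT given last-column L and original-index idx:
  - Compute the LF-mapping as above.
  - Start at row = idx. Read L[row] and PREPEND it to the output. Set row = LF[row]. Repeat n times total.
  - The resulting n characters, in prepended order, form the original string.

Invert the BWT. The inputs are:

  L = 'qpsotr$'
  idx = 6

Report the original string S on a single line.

Answer: trspoq$

Derivation:
LF mapping: 3 2 5 1 6 4 0
Walk LF starting at row 6, prepending L[row]:
  step 1: row=6, L[6]='$', prepend. Next row=LF[6]=0
  step 2: row=0, L[0]='q', prepend. Next row=LF[0]=3
  step 3: row=3, L[3]='o', prepend. Next row=LF[3]=1
  step 4: row=1, L[1]='p', prepend. Next row=LF[1]=2
  step 5: row=2, L[2]='s', prepend. Next row=LF[2]=5
  step 6: row=5, L[5]='r', prepend. Next row=LF[5]=4
  step 7: row=4, L[4]='t', prepend. Next row=LF[4]=6
Reversed output: trspoq$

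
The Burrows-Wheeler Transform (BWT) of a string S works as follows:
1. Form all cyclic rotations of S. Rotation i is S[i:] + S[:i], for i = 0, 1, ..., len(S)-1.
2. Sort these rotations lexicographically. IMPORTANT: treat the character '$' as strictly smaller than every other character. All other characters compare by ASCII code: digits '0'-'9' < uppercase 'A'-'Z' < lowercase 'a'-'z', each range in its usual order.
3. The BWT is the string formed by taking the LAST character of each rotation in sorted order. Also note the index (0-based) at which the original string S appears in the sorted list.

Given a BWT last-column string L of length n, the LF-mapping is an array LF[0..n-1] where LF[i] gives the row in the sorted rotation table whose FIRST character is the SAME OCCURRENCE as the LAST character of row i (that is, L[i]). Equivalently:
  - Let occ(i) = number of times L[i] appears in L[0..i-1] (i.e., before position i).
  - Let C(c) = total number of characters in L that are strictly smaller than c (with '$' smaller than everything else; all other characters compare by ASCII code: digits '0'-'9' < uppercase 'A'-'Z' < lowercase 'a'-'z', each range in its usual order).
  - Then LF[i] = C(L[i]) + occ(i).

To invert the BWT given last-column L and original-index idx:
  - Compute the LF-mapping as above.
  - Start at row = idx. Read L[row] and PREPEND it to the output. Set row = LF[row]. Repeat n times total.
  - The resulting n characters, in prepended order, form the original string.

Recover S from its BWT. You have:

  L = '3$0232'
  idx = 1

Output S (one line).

Answer: 02233$

Derivation:
LF mapping: 4 0 1 2 5 3
Walk LF starting at row 1, prepending L[row]:
  step 1: row=1, L[1]='$', prepend. Next row=LF[1]=0
  step 2: row=0, L[0]='3', prepend. Next row=LF[0]=4
  step 3: row=4, L[4]='3', prepend. Next row=LF[4]=5
  step 4: row=5, L[5]='2', prepend. Next row=LF[5]=3
  step 5: row=3, L[3]='2', prepend. Next row=LF[3]=2
  step 6: row=2, L[2]='0', prepend. Next row=LF[2]=1
Reversed output: 02233$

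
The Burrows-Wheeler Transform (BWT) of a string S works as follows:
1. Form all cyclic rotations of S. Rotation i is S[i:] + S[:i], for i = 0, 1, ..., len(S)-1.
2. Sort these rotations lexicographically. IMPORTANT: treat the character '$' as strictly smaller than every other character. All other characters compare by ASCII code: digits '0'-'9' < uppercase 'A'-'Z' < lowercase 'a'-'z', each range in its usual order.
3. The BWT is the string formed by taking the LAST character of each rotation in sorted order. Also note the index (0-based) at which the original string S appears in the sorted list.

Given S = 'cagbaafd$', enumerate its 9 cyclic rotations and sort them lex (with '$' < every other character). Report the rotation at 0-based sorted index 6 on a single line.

All 9 rotations (rotation i = S[i:]+S[:i]):
  rot[0] = cagbaafd$
  rot[1] = agbaafd$c
  rot[2] = gbaafd$ca
  rot[3] = baafd$cag
  rot[4] = aafd$cagb
  rot[5] = afd$cagba
  rot[6] = fd$cagbaa
  rot[7] = d$cagbaaf
  rot[8] = $cagbaafd
Sorted (with $ < everything):
  sorted[0] = $cagbaafd
  sorted[1] = aafd$cagb
  sorted[2] = afd$cagba
  sorted[3] = agbaafd$c
  sorted[4] = baafd$cag
  sorted[5] = cagbaafd$
  sorted[6] = d$cagbaaf
  sorted[7] = fd$cagbaa
  sorted[8] = gbaafd$ca
sorted[6] = d$cagbaaf

Answer: d$cagbaaf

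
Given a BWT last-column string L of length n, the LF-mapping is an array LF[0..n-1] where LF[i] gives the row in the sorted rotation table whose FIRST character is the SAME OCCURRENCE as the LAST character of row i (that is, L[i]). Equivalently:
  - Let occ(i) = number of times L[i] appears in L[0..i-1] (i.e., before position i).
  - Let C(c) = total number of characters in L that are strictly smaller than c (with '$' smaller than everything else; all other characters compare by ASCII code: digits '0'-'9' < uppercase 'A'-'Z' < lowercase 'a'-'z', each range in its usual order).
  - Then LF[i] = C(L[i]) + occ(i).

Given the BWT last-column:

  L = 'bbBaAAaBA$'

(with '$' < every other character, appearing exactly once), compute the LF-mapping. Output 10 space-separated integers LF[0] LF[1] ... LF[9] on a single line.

Answer: 8 9 4 6 1 2 7 5 3 0

Derivation:
Char counts: '$':1, 'A':3, 'B':2, 'a':2, 'b':2
C (first-col start): C('$')=0, C('A')=1, C('B')=4, C('a')=6, C('b')=8
L[0]='b': occ=0, LF[0]=C('b')+0=8+0=8
L[1]='b': occ=1, LF[1]=C('b')+1=8+1=9
L[2]='B': occ=0, LF[2]=C('B')+0=4+0=4
L[3]='a': occ=0, LF[3]=C('a')+0=6+0=6
L[4]='A': occ=0, LF[4]=C('A')+0=1+0=1
L[5]='A': occ=1, LF[5]=C('A')+1=1+1=2
L[6]='a': occ=1, LF[6]=C('a')+1=6+1=7
L[7]='B': occ=1, LF[7]=C('B')+1=4+1=5
L[8]='A': occ=2, LF[8]=C('A')+2=1+2=3
L[9]='$': occ=0, LF[9]=C('$')+0=0+0=0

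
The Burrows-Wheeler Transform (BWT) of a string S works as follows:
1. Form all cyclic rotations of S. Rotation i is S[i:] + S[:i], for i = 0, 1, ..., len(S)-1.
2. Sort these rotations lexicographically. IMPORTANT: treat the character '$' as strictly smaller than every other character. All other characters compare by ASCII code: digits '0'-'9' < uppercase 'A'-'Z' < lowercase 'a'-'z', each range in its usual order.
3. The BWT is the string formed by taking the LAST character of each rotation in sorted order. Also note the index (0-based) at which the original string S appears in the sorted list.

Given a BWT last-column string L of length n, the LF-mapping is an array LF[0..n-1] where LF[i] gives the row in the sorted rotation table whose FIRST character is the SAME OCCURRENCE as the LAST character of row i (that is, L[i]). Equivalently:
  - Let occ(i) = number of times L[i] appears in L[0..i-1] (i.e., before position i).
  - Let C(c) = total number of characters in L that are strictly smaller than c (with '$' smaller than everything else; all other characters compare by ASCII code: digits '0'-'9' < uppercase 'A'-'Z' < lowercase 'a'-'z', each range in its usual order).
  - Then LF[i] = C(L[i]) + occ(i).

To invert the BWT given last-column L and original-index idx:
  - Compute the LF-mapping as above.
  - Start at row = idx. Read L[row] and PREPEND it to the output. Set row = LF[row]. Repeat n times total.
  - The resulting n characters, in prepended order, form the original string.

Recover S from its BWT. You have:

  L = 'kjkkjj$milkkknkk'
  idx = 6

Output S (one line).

LF mapping: 5 2 6 7 3 4 0 14 1 13 8 9 10 15 11 12
Walk LF starting at row 6, prepending L[row]:
  step 1: row=6, L[6]='$', prepend. Next row=LF[6]=0
  step 2: row=0, L[0]='k', prepend. Next row=LF[0]=5
  step 3: row=5, L[5]='j', prepend. Next row=LF[5]=4
  step 4: row=4, L[4]='j', prepend. Next row=LF[4]=3
  step 5: row=3, L[3]='k', prepend. Next row=LF[3]=7
  step 6: row=7, L[7]='m', prepend. Next row=LF[7]=14
  step 7: row=14, L[14]='k', prepend. Next row=LF[14]=11
  step 8: row=11, L[11]='k', prepend. Next row=LF[11]=9
  step 9: row=9, L[9]='l', prepend. Next row=LF[9]=13
  step 10: row=13, L[13]='n', prepend. Next row=LF[13]=15
  step 11: row=15, L[15]='k', prepend. Next row=LF[15]=12
  step 12: row=12, L[12]='k', prepend. Next row=LF[12]=10
  step 13: row=10, L[10]='k', prepend. Next row=LF[10]=8
  step 14: row=8, L[8]='i', prepend. Next row=LF[8]=1
  step 15: row=1, L[1]='j', prepend. Next row=LF[1]=2
  step 16: row=2, L[2]='k', prepend. Next row=LF[2]=6
Reversed output: kjikkknlkkmkjjk$

Answer: kjikkknlkkmkjjk$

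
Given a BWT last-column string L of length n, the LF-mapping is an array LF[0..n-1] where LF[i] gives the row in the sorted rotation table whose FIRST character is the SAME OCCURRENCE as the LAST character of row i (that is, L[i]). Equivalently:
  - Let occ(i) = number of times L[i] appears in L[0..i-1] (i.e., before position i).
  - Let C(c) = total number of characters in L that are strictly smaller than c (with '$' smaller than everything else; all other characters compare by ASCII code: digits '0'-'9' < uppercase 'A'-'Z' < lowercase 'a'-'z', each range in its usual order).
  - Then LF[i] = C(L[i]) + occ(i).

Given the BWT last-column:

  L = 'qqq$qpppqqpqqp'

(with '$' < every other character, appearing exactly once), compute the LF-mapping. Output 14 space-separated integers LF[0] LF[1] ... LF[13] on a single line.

Char counts: '$':1, 'p':5, 'q':8
C (first-col start): C('$')=0, C('p')=1, C('q')=6
L[0]='q': occ=0, LF[0]=C('q')+0=6+0=6
L[1]='q': occ=1, LF[1]=C('q')+1=6+1=7
L[2]='q': occ=2, LF[2]=C('q')+2=6+2=8
L[3]='$': occ=0, LF[3]=C('$')+0=0+0=0
L[4]='q': occ=3, LF[4]=C('q')+3=6+3=9
L[5]='p': occ=0, LF[5]=C('p')+0=1+0=1
L[6]='p': occ=1, LF[6]=C('p')+1=1+1=2
L[7]='p': occ=2, LF[7]=C('p')+2=1+2=3
L[8]='q': occ=4, LF[8]=C('q')+4=6+4=10
L[9]='q': occ=5, LF[9]=C('q')+5=6+5=11
L[10]='p': occ=3, LF[10]=C('p')+3=1+3=4
L[11]='q': occ=6, LF[11]=C('q')+6=6+6=12
L[12]='q': occ=7, LF[12]=C('q')+7=6+7=13
L[13]='p': occ=4, LF[13]=C('p')+4=1+4=5

Answer: 6 7 8 0 9 1 2 3 10 11 4 12 13 5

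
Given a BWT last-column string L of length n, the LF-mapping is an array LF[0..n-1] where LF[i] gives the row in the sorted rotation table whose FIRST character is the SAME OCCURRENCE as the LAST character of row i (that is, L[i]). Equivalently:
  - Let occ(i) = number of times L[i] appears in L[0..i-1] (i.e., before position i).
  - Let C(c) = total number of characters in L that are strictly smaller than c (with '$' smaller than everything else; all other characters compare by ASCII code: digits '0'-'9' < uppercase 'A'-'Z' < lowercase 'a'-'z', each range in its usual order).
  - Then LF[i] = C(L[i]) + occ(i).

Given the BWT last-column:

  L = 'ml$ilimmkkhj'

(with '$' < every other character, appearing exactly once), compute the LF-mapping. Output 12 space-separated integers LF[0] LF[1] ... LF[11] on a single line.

Answer: 9 7 0 2 8 3 10 11 5 6 1 4

Derivation:
Char counts: '$':1, 'h':1, 'i':2, 'j':1, 'k':2, 'l':2, 'm':3
C (first-col start): C('$')=0, C('h')=1, C('i')=2, C('j')=4, C('k')=5, C('l')=7, C('m')=9
L[0]='m': occ=0, LF[0]=C('m')+0=9+0=9
L[1]='l': occ=0, LF[1]=C('l')+0=7+0=7
L[2]='$': occ=0, LF[2]=C('$')+0=0+0=0
L[3]='i': occ=0, LF[3]=C('i')+0=2+0=2
L[4]='l': occ=1, LF[4]=C('l')+1=7+1=8
L[5]='i': occ=1, LF[5]=C('i')+1=2+1=3
L[6]='m': occ=1, LF[6]=C('m')+1=9+1=10
L[7]='m': occ=2, LF[7]=C('m')+2=9+2=11
L[8]='k': occ=0, LF[8]=C('k')+0=5+0=5
L[9]='k': occ=1, LF[9]=C('k')+1=5+1=6
L[10]='h': occ=0, LF[10]=C('h')+0=1+0=1
L[11]='j': occ=0, LF[11]=C('j')+0=4+0=4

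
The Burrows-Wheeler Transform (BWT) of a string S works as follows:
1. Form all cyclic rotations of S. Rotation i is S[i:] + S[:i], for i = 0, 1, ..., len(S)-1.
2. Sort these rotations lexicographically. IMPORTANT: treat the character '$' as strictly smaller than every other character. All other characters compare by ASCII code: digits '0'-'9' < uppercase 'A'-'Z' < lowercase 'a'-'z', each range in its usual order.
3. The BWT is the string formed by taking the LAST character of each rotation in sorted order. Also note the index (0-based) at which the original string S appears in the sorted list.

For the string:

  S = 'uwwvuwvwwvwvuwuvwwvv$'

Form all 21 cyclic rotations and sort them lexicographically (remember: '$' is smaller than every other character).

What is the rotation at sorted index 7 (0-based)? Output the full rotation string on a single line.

All 21 rotations (rotation i = S[i:]+S[:i]):
  rot[0] = uwwvuwvwwvwvuwuvwwvv$
  rot[1] = wwvuwvwwvwvuwuvwwvv$u
  rot[2] = wvuwvwwvwvuwuvwwvv$uw
  rot[3] = vuwvwwvwvuwuvwwvv$uww
  rot[4] = uwvwwvwvuwuvwwvv$uwwv
  rot[5] = wvwwvwvuwuvwwvv$uwwvu
  rot[6] = vwwvwvuwuvwwvv$uwwvuw
  rot[7] = wwvwvuwuvwwvv$uwwvuwv
  rot[8] = wvwvuwuvwwvv$uwwvuwvw
  rot[9] = vwvuwuvwwvv$uwwvuwvww
  rot[10] = wvuwuvwwvv$uwwvuwvwwv
  rot[11] = vuwuvwwvv$uwwvuwvwwvw
  rot[12] = uwuvwwvv$uwwvuwvwwvwv
  rot[13] = wuvwwvv$uwwvuwvwwvwvu
  rot[14] = uvwwvv$uwwvuwvwwvwvuw
  rot[15] = vwwvv$uwwvuwvwwvwvuwu
  rot[16] = wwvv$uwwvuwvwwvwvuwuv
  rot[17] = wvv$uwwvuwvwwvwvuwuvw
  rot[18] = vv$uwwvuwvwwvwvuwuvww
  rot[19] = v$uwwvuwvwwvwvuwuvwwv
  rot[20] = $uwwvuwvwwvwvuwuvwwvv
Sorted (with $ < everything):
  sorted[0] = $uwwvuwvwwvwvuwuvwwvv
  sorted[1] = uvwwvv$uwwvuwvwwvwvuw
  sorted[2] = uwuvwwvv$uwwvuwvwwvwv
  sorted[3] = uwvwwvwvuwuvwwvv$uwwv
  sorted[4] = uwwvuwvwwvwvuwuvwwvv$
  sorted[5] = v$uwwvuwvwwvwvuwuvwwv
  sorted[6] = vuwuvwwvv$uwwvuwvwwvw
  sorted[7] = vuwvwwvwvuwuvwwvv$uww
  sorted[8] = vv$uwwvuwvwwvwvuwuvww
  sorted[9] = vwvuwuvwwvv$uwwvuwvww
  sorted[10] = vwwvv$uwwvuwvwwvwvuwu
  sorted[11] = vwwvwvuwuvwwvv$uwwvuw
  sorted[12] = wuvwwvv$uwwvuwvwwvwvu
  sorted[13] = wvuwuvwwvv$uwwvuwvwwv
  sorted[14] = wvuwvwwvwvuwuvwwvv$uw
  sorted[15] = wvv$uwwvuwvwwvwvuwuvw
  sorted[16] = wvwvuwuvwwvv$uwwvuwvw
  sorted[17] = wvwwvwvuwuvwwvv$uwwvu
  sorted[18] = wwvuwvwwvwvuwuvwwvv$u
  sorted[19] = wwvv$uwwvuwvwwvwvuwuv
  sorted[20] = wwvwvuwuvwwvv$uwwvuwv
sorted[7] = vuwvwwvwvuwuvwwvv$uww

Answer: vuwvwwvwvuwuvwwvv$uww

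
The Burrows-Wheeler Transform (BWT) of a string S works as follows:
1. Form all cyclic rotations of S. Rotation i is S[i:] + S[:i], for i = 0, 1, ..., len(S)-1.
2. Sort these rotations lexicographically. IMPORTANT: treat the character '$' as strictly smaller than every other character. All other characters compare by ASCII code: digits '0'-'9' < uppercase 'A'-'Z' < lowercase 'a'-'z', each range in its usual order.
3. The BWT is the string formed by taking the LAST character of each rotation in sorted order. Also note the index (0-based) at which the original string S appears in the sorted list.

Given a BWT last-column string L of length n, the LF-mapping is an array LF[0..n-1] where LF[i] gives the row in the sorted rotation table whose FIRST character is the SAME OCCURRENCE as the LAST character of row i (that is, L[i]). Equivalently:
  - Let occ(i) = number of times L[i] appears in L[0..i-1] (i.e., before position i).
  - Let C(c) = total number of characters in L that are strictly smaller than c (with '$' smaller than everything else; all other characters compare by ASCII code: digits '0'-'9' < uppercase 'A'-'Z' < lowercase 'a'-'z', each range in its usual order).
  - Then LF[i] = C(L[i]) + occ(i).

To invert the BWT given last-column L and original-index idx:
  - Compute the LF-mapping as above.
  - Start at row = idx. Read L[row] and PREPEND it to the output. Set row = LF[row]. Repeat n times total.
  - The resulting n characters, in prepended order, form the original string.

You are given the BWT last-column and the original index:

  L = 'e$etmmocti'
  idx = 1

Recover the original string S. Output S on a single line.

Answer: committee$

Derivation:
LF mapping: 2 0 3 8 5 6 7 1 9 4
Walk LF starting at row 1, prepending L[row]:
  step 1: row=1, L[1]='$', prepend. Next row=LF[1]=0
  step 2: row=0, L[0]='e', prepend. Next row=LF[0]=2
  step 3: row=2, L[2]='e', prepend. Next row=LF[2]=3
  step 4: row=3, L[3]='t', prepend. Next row=LF[3]=8
  step 5: row=8, L[8]='t', prepend. Next row=LF[8]=9
  step 6: row=9, L[9]='i', prepend. Next row=LF[9]=4
  step 7: row=4, L[4]='m', prepend. Next row=LF[4]=5
  step 8: row=5, L[5]='m', prepend. Next row=LF[5]=6
  step 9: row=6, L[6]='o', prepend. Next row=LF[6]=7
  step 10: row=7, L[7]='c', prepend. Next row=LF[7]=1
Reversed output: committee$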